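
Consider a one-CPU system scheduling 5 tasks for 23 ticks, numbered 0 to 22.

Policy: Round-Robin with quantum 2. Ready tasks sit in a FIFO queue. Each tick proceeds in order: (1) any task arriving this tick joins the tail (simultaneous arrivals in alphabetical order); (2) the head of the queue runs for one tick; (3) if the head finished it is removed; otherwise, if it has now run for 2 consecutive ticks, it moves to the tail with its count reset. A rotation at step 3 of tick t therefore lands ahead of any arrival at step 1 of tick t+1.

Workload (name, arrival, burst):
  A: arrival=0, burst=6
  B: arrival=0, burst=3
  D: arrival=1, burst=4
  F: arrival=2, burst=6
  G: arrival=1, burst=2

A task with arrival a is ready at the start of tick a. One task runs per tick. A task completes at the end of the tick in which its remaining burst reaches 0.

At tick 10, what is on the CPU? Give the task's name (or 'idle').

t=0: queue=[A,B] q_used=0 → run A
t=1: queue=[A,B,D,G] q_used=1 → run A
t=2: queue=[B,D,G,A,F] q_used=0 → run B
t=3: queue=[B,D,G,A,F] q_used=1 → run B
t=4: queue=[D,G,A,F,B] q_used=0 → run D
t=5: queue=[D,G,A,F,B] q_used=1 → run D
t=6: queue=[G,A,F,B,D] q_used=0 → run G
t=7: queue=[G,A,F,B,D] q_used=1 → run G
t=8: queue=[A,F,B,D] q_used=0 → run A
t=9: queue=[A,F,B,D] q_used=1 → run A
t=10: queue=[F,B,D,A] q_used=0 → run F
t=11: queue=[F,B,D,A] q_used=1 → run F
t=12: queue=[B,D,A,F] q_used=0 → run B
t=13: queue=[D,A,F] q_used=0 → run D
t=14: queue=[D,A,F] q_used=1 → run D
t=15: queue=[A,F] q_used=0 → run A
t=16: queue=[A,F] q_used=1 → run A
t=17: queue=[F] q_used=0 → run F
t=18: queue=[F] q_used=1 → run F
t=19: queue=[F] q_used=0 → run F
t=20: queue=[F] q_used=1 → run F
t=21: (idle)
t=22: (idle)

running at tick 10 = F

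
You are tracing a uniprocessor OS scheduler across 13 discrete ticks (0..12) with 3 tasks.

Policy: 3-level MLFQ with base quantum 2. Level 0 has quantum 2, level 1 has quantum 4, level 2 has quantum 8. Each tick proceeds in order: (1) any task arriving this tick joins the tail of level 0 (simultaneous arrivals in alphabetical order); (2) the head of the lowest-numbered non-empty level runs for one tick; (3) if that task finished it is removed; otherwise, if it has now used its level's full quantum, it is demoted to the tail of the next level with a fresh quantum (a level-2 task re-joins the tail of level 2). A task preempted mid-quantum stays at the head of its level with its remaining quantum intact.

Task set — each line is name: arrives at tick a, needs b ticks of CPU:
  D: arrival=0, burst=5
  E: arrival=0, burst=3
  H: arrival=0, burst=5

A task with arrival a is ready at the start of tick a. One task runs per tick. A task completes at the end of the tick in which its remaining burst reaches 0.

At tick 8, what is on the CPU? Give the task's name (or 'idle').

running at tick 8 = D

t=0: L0/L1/L2 = DEH/-/- → run D
t=1: L0/L1/L2 = DEH/-/- → run D
t=2: L0/L1/L2 = EH/D/- → run E
t=3: L0/L1/L2 = EH/D/- → run E
t=4: L0/L1/L2 = H/DE/- → run H
t=5: L0/L1/L2 = H/DE/- → run H
t=6: L0/L1/L2 = -/DEH/- → run D
t=7: L0/L1/L2 = -/DEH/- → run D
t=8: L0/L1/L2 = -/DEH/- → run D
t=9: L0/L1/L2 = -/EH/- → run E
t=10: L0/L1/L2 = -/H/- → run H
t=11: L0/L1/L2 = -/H/- → run H
t=12: L0/L1/L2 = -/H/- → run H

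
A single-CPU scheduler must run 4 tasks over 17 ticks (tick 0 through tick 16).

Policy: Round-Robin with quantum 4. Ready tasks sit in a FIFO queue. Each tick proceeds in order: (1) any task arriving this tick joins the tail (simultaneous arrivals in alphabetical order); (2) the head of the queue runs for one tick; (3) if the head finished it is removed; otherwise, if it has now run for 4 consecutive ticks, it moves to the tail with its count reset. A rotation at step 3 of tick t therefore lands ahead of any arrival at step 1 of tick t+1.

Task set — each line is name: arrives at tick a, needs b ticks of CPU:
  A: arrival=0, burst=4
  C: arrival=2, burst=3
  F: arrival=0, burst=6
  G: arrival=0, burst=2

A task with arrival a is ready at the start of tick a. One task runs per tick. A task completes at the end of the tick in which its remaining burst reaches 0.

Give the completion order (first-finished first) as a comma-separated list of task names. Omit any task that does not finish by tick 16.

completion order = A, G, C, F

t=0: queue=[A,F,G] q_used=0 → run A
t=1: queue=[A,F,G] q_used=1 → run A
t=2: queue=[A,F,G,C] q_used=2 → run A
t=3: queue=[A,F,G,C] q_used=3 → run A
t=4: queue=[F,G,C] q_used=0 → run F
t=5: queue=[F,G,C] q_used=1 → run F
t=6: queue=[F,G,C] q_used=2 → run F
t=7: queue=[F,G,C] q_used=3 → run F
t=8: queue=[G,C,F] q_used=0 → run G
t=9: queue=[G,C,F] q_used=1 → run G
t=10: queue=[C,F] q_used=0 → run C
t=11: queue=[C,F] q_used=1 → run C
t=12: queue=[C,F] q_used=2 → run C
t=13: queue=[F] q_used=0 → run F
t=14: queue=[F] q_used=1 → run F
t=15: (idle)
t=16: (idle)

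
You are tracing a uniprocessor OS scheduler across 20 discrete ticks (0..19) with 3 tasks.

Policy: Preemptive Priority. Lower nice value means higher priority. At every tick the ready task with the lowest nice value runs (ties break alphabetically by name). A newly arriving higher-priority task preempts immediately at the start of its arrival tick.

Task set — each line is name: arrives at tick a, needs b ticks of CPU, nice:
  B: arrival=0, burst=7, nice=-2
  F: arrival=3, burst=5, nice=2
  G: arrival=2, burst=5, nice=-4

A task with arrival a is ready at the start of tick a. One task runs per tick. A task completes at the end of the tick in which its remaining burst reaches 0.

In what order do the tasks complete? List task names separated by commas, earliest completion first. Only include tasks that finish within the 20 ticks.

completion order = G, B, F

t=0: ready={B} → run B
t=1: ready={B} → run B
t=2: ready={B,G} → run G
t=3: ready={B,F,G} → run G
t=4: ready={B,F,G} → run G
t=5: ready={B,F,G} → run G
t=6: ready={B,F,G} → run G
t=7: ready={B,F} → run B
t=8: ready={B,F} → run B
t=9: ready={B,F} → run B
t=10: ready={B,F} → run B
t=11: ready={B,F} → run B
t=12: ready={F} → run F
t=13: ready={F} → run F
t=14: ready={F} → run F
t=15: ready={F} → run F
t=16: ready={F} → run F
t=17: (idle)
t=18: (idle)
t=19: (idle)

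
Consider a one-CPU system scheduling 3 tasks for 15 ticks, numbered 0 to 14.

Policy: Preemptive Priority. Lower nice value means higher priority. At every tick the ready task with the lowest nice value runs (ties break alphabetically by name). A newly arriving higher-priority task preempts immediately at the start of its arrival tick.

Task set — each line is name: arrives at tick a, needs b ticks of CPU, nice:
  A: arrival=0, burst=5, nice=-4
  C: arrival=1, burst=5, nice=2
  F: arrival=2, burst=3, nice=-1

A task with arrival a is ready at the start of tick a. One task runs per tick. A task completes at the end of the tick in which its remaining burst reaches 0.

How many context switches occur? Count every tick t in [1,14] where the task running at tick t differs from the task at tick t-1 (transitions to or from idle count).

context switches = 3

t=0: ready={A} → run A
t=1: ready={A,C} → run A
t=2: ready={A,C,F} → run A
t=3: ready={A,C,F} → run A
t=4: ready={A,C,F} → run A
t=5: ready={C,F} → run F
t=6: ready={C,F} → run F
t=7: ready={C,F} → run F
t=8: ready={C} → run C
t=9: ready={C} → run C
t=10: ready={C} → run C
t=11: ready={C} → run C
t=12: ready={C} → run C
t=13: (idle)
t=14: (idle)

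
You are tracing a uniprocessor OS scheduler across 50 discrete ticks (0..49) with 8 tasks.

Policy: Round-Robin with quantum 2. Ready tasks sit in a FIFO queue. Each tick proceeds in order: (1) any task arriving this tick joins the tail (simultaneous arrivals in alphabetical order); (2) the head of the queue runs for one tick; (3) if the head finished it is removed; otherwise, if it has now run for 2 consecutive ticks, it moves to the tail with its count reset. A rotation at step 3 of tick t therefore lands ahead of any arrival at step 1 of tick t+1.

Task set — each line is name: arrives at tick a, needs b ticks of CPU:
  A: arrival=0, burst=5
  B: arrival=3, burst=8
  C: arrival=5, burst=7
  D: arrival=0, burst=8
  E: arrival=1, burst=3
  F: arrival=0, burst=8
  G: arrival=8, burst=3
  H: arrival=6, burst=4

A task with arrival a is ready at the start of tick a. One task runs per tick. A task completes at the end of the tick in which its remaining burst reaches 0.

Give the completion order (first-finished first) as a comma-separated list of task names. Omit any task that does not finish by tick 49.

t=0: queue=[A,D,F] q_used=0 → run A
t=1: queue=[A,D,F,E] q_used=1 → run A
t=2: queue=[D,F,E,A] q_used=0 → run D
t=3: queue=[D,F,E,A,B] q_used=1 → run D
t=4: queue=[F,E,A,B,D] q_used=0 → run F
t=5: queue=[F,E,A,B,D,C] q_used=1 → run F
t=6: queue=[E,A,B,D,C,F,H] q_used=0 → run E
t=7: queue=[E,A,B,D,C,F,H] q_used=1 → run E
t=8: queue=[A,B,D,C,F,H,E,G] q_used=0 → run A
t=9: queue=[A,B,D,C,F,H,E,G] q_used=1 → run A
t=10: queue=[B,D,C,F,H,E,G,A] q_used=0 → run B
t=11: queue=[B,D,C,F,H,E,G,A] q_used=1 → run B
t=12: queue=[D,C,F,H,E,G,A,B] q_used=0 → run D
t=13: queue=[D,C,F,H,E,G,A,B] q_used=1 → run D
t=14: queue=[C,F,H,E,G,A,B,D] q_used=0 → run C
t=15: queue=[C,F,H,E,G,A,B,D] q_used=1 → run C
t=16: queue=[F,H,E,G,A,B,D,C] q_used=0 → run F
t=17: queue=[F,H,E,G,A,B,D,C] q_used=1 → run F
t=18: queue=[H,E,G,A,B,D,C,F] q_used=0 → run H
t=19: queue=[H,E,G,A,B,D,C,F] q_used=1 → run H
t=20: queue=[E,G,A,B,D,C,F,H] q_used=0 → run E
t=21: queue=[G,A,B,D,C,F,H] q_used=0 → run G
t=22: queue=[G,A,B,D,C,F,H] q_used=1 → run G
t=23: queue=[A,B,D,C,F,H,G] q_used=0 → run A
t=24: queue=[B,D,C,F,H,G] q_used=0 → run B
t=25: queue=[B,D,C,F,H,G] q_used=1 → run B
t=26: queue=[D,C,F,H,G,B] q_used=0 → run D
t=27: queue=[D,C,F,H,G,B] q_used=1 → run D
t=28: queue=[C,F,H,G,B,D] q_used=0 → run C
t=29: queue=[C,F,H,G,B,D] q_used=1 → run C
t=30: queue=[F,H,G,B,D,C] q_used=0 → run F
t=31: queue=[F,H,G,B,D,C] q_used=1 → run F
t=32: queue=[H,G,B,D,C,F] q_used=0 → run H
t=33: queue=[H,G,B,D,C,F] q_used=1 → run H
t=34: queue=[G,B,D,C,F] q_used=0 → run G
t=35: queue=[B,D,C,F] q_used=0 → run B
t=36: queue=[B,D,C,F] q_used=1 → run B
t=37: queue=[D,C,F,B] q_used=0 → run D
t=38: queue=[D,C,F,B] q_used=1 → run D
t=39: queue=[C,F,B] q_used=0 → run C
t=40: queue=[C,F,B] q_used=1 → run C
t=41: queue=[F,B,C] q_used=0 → run F
t=42: queue=[F,B,C] q_used=1 → run F
t=43: queue=[B,C] q_used=0 → run B
t=44: queue=[B,C] q_used=1 → run B
t=45: queue=[C] q_used=0 → run C
t=46: (idle)
t=47: (idle)
t=48: (idle)
t=49: (idle)

completion order = E, A, H, G, D, F, B, C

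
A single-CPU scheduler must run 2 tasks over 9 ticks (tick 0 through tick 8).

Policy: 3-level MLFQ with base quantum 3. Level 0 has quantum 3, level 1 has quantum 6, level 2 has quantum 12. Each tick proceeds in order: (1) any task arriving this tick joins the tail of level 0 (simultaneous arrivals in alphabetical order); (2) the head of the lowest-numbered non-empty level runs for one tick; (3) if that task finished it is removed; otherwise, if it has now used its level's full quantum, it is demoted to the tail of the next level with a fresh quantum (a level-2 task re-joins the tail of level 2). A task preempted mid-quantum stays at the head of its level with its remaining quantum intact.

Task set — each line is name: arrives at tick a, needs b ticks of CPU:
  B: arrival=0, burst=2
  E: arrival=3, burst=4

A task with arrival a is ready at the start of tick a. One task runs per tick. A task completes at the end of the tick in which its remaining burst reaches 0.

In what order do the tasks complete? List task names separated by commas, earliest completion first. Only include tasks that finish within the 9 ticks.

t=0: L0/L1/L2 = B/-/- → run B
t=1: L0/L1/L2 = B/-/- → run B
t=2: (idle)
t=3: L0/L1/L2 = E/-/- → run E
t=4: L0/L1/L2 = E/-/- → run E
t=5: L0/L1/L2 = E/-/- → run E
t=6: L0/L1/L2 = -/E/- → run E
t=7: (idle)
t=8: (idle)

completion order = B, E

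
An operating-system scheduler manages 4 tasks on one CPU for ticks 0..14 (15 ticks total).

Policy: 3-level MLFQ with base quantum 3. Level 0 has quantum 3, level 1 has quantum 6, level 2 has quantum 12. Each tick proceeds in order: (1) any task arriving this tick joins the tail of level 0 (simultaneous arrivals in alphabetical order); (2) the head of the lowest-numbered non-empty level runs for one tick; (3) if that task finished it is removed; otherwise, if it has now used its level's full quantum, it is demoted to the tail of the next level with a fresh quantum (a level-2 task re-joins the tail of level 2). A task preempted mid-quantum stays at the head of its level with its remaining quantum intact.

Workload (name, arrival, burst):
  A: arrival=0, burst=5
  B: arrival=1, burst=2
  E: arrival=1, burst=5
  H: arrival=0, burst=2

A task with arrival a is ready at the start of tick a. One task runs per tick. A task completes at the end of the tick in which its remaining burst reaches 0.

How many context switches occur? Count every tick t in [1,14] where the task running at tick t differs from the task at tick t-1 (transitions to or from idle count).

context switches = 6

t=0: L0/L1/L2 = AH/-/- → run A
t=1: L0/L1/L2 = AHBE/-/- → run A
t=2: L0/L1/L2 = AHBE/-/- → run A
t=3: L0/L1/L2 = HBE/A/- → run H
t=4: L0/L1/L2 = HBE/A/- → run H
t=5: L0/L1/L2 = BE/A/- → run B
t=6: L0/L1/L2 = BE/A/- → run B
t=7: L0/L1/L2 = E/A/- → run E
t=8: L0/L1/L2 = E/A/- → run E
t=9: L0/L1/L2 = E/A/- → run E
t=10: L0/L1/L2 = -/AE/- → run A
t=11: L0/L1/L2 = -/AE/- → run A
t=12: L0/L1/L2 = -/E/- → run E
t=13: L0/L1/L2 = -/E/- → run E
t=14: (idle)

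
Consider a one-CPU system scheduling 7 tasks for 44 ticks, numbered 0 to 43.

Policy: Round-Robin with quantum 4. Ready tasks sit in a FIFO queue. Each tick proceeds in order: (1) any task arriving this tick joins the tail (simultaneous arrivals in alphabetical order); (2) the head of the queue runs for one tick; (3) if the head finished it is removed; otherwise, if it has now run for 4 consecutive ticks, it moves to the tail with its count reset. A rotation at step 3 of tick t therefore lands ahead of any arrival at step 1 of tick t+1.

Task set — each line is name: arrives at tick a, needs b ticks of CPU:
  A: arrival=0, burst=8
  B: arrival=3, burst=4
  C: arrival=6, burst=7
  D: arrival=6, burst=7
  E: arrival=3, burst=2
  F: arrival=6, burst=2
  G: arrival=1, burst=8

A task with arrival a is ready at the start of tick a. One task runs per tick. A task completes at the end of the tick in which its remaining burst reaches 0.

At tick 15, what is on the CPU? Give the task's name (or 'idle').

running at tick 15 = A

t=0: queue=[A] q_used=0 → run A
t=1: queue=[A,G] q_used=1 → run A
t=2: queue=[A,G] q_used=2 → run A
t=3: queue=[A,G,B,E] q_used=3 → run A
t=4: queue=[G,B,E,A] q_used=0 → run G
t=5: queue=[G,B,E,A] q_used=1 → run G
t=6: queue=[G,B,E,A,C,D,F] q_used=2 → run G
t=7: queue=[G,B,E,A,C,D,F] q_used=3 → run G
t=8: queue=[B,E,A,C,D,F,G] q_used=0 → run B
t=9: queue=[B,E,A,C,D,F,G] q_used=1 → run B
t=10: queue=[B,E,A,C,D,F,G] q_used=2 → run B
t=11: queue=[B,E,A,C,D,F,G] q_used=3 → run B
t=12: queue=[E,A,C,D,F,G] q_used=0 → run E
t=13: queue=[E,A,C,D,F,G] q_used=1 → run E
t=14: queue=[A,C,D,F,G] q_used=0 → run A
t=15: queue=[A,C,D,F,G] q_used=1 → run A
t=16: queue=[A,C,D,F,G] q_used=2 → run A
t=17: queue=[A,C,D,F,G] q_used=3 → run A
t=18: queue=[C,D,F,G] q_used=0 → run C
t=19: queue=[C,D,F,G] q_used=1 → run C
t=20: queue=[C,D,F,G] q_used=2 → run C
t=21: queue=[C,D,F,G] q_used=3 → run C
t=22: queue=[D,F,G,C] q_used=0 → run D
t=23: queue=[D,F,G,C] q_used=1 → run D
t=24: queue=[D,F,G,C] q_used=2 → run D
t=25: queue=[D,F,G,C] q_used=3 → run D
t=26: queue=[F,G,C,D] q_used=0 → run F
t=27: queue=[F,G,C,D] q_used=1 → run F
t=28: queue=[G,C,D] q_used=0 → run G
t=29: queue=[G,C,D] q_used=1 → run G
t=30: queue=[G,C,D] q_used=2 → run G
t=31: queue=[G,C,D] q_used=3 → run G
t=32: queue=[C,D] q_used=0 → run C
t=33: queue=[C,D] q_used=1 → run C
t=34: queue=[C,D] q_used=2 → run C
t=35: queue=[D] q_used=0 → run D
t=36: queue=[D] q_used=1 → run D
t=37: queue=[D] q_used=2 → run D
t=38: (idle)
t=39: (idle)
t=40: (idle)
t=41: (idle)
t=42: (idle)
t=43: (idle)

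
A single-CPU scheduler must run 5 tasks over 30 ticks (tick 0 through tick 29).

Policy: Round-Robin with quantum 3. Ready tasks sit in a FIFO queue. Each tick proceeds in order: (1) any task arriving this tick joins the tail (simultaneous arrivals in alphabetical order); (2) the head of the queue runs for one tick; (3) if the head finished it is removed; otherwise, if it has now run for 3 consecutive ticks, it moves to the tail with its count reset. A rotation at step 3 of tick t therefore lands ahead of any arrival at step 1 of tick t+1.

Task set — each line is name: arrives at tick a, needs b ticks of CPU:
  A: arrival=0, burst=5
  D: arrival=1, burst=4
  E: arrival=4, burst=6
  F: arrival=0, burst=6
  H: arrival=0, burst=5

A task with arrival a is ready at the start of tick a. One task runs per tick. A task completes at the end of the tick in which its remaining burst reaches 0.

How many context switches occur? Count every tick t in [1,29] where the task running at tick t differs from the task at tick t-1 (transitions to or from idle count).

t=0: queue=[A,F,H] q_used=0 → run A
t=1: queue=[A,F,H,D] q_used=1 → run A
t=2: queue=[A,F,H,D] q_used=2 → run A
t=3: queue=[F,H,D,A] q_used=0 → run F
t=4: queue=[F,H,D,A,E] q_used=1 → run F
t=5: queue=[F,H,D,A,E] q_used=2 → run F
t=6: queue=[H,D,A,E,F] q_used=0 → run H
t=7: queue=[H,D,A,E,F] q_used=1 → run H
t=8: queue=[H,D,A,E,F] q_used=2 → run H
t=9: queue=[D,A,E,F,H] q_used=0 → run D
t=10: queue=[D,A,E,F,H] q_used=1 → run D
t=11: queue=[D,A,E,F,H] q_used=2 → run D
t=12: queue=[A,E,F,H,D] q_used=0 → run A
t=13: queue=[A,E,F,H,D] q_used=1 → run A
t=14: queue=[E,F,H,D] q_used=0 → run E
t=15: queue=[E,F,H,D] q_used=1 → run E
t=16: queue=[E,F,H,D] q_used=2 → run E
t=17: queue=[F,H,D,E] q_used=0 → run F
t=18: queue=[F,H,D,E] q_used=1 → run F
t=19: queue=[F,H,D,E] q_used=2 → run F
t=20: queue=[H,D,E] q_used=0 → run H
t=21: queue=[H,D,E] q_used=1 → run H
t=22: queue=[D,E] q_used=0 → run D
t=23: queue=[E] q_used=0 → run E
t=24: queue=[E] q_used=1 → run E
t=25: queue=[E] q_used=2 → run E
t=26: (idle)
t=27: (idle)
t=28: (idle)
t=29: (idle)

context switches = 10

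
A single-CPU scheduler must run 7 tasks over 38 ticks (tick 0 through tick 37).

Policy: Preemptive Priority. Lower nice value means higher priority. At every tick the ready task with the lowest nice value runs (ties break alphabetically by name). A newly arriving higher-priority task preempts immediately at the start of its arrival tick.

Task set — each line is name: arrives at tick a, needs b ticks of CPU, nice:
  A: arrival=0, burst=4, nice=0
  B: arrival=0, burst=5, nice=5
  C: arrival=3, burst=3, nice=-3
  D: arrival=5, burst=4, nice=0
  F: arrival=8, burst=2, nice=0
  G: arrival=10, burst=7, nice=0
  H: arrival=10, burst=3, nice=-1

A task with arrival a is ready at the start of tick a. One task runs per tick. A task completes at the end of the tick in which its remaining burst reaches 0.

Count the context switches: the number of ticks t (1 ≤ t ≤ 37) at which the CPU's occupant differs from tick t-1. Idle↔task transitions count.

t=0: ready={A,B} → run A
t=1: ready={A,B} → run A
t=2: ready={A,B} → run A
t=3: ready={A,B,C} → run C
t=4: ready={A,B,C} → run C
t=5: ready={A,B,C,D} → run C
t=6: ready={A,B,D} → run A
t=7: ready={B,D} → run D
t=8: ready={B,D,F} → run D
t=9: ready={B,D,F} → run D
t=10: ready={B,D,F,G,H} → run H
t=11: ready={B,D,F,G,H} → run H
t=12: ready={B,D,F,G,H} → run H
t=13: ready={B,D,F,G} → run D
t=14: ready={B,F,G} → run F
t=15: ready={B,F,G} → run F
t=16: ready={B,G} → run G
t=17: ready={B,G} → run G
t=18: ready={B,G} → run G
t=19: ready={B,G} → run G
t=20: ready={B,G} → run G
t=21: ready={B,G} → run G
t=22: ready={B,G} → run G
t=23: ready={B} → run B
t=24: ready={B} → run B
t=25: ready={B} → run B
t=26: ready={B} → run B
t=27: ready={B} → run B
t=28: (idle)
t=29: (idle)
t=30: (idle)
t=31: (idle)
t=32: (idle)
t=33: (idle)
t=34: (idle)
t=35: (idle)
t=36: (idle)
t=37: (idle)

context switches = 9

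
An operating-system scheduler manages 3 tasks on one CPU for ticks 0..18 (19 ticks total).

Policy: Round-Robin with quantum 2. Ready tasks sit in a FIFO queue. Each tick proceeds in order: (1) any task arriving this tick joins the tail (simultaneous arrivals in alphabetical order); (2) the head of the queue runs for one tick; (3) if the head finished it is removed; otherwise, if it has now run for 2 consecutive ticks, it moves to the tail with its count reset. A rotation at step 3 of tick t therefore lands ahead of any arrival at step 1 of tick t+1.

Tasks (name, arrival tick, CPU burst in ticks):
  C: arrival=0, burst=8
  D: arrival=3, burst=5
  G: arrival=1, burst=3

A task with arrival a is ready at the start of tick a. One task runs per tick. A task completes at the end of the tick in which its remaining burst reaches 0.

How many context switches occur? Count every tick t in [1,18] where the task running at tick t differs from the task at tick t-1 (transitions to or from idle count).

t=0: queue=[C] q_used=0 → run C
t=1: queue=[C,G] q_used=1 → run C
t=2: queue=[G,C] q_used=0 → run G
t=3: queue=[G,C,D] q_used=1 → run G
t=4: queue=[C,D,G] q_used=0 → run C
t=5: queue=[C,D,G] q_used=1 → run C
t=6: queue=[D,G,C] q_used=0 → run D
t=7: queue=[D,G,C] q_used=1 → run D
t=8: queue=[G,C,D] q_used=0 → run G
t=9: queue=[C,D] q_used=0 → run C
t=10: queue=[C,D] q_used=1 → run C
t=11: queue=[D,C] q_used=0 → run D
t=12: queue=[D,C] q_used=1 → run D
t=13: queue=[C,D] q_used=0 → run C
t=14: queue=[C,D] q_used=1 → run C
t=15: queue=[D] q_used=0 → run D
t=16: (idle)
t=17: (idle)
t=18: (idle)

context switches = 9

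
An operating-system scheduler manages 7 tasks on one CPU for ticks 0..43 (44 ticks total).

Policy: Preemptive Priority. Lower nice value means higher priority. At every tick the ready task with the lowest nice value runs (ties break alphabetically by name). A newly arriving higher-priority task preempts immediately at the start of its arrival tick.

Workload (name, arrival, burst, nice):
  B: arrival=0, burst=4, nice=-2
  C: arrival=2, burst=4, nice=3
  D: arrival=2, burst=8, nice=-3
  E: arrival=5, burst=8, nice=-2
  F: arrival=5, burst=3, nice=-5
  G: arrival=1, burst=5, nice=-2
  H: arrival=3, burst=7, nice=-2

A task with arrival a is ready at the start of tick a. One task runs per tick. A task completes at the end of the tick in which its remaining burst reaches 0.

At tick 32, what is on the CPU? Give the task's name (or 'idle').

t=0: ready={B} → run B
t=1: ready={B,G} → run B
t=2: ready={B,C,D,G} → run D
t=3: ready={B,C,D,G,H} → run D
t=4: ready={B,C,D,G,H} → run D
t=5: ready={B,C,D,E,F,G,H} → run F
t=6: ready={B,C,D,E,F,G,H} → run F
t=7: ready={B,C,D,E,F,G,H} → run F
t=8: ready={B,C,D,E,G,H} → run D
t=9: ready={B,C,D,E,G,H} → run D
t=10: ready={B,C,D,E,G,H} → run D
t=11: ready={B,C,D,E,G,H} → run D
t=12: ready={B,C,D,E,G,H} → run D
t=13: ready={B,C,E,G,H} → run B
t=14: ready={B,C,E,G,H} → run B
t=15: ready={C,E,G,H} → run E
t=16: ready={C,E,G,H} → run E
t=17: ready={C,E,G,H} → run E
t=18: ready={C,E,G,H} → run E
t=19: ready={C,E,G,H} → run E
t=20: ready={C,E,G,H} → run E
t=21: ready={C,E,G,H} → run E
t=22: ready={C,E,G,H} → run E
t=23: ready={C,G,H} → run G
t=24: ready={C,G,H} → run G
t=25: ready={C,G,H} → run G
t=26: ready={C,G,H} → run G
t=27: ready={C,G,H} → run G
t=28: ready={C,H} → run H
t=29: ready={C,H} → run H
t=30: ready={C,H} → run H
t=31: ready={C,H} → run H
t=32: ready={C,H} → run H
t=33: ready={C,H} → run H
t=34: ready={C,H} → run H
t=35: ready={C} → run C
t=36: ready={C} → run C
t=37: ready={C} → run C
t=38: ready={C} → run C
t=39: (idle)
t=40: (idle)
t=41: (idle)
t=42: (idle)
t=43: (idle)

running at tick 32 = H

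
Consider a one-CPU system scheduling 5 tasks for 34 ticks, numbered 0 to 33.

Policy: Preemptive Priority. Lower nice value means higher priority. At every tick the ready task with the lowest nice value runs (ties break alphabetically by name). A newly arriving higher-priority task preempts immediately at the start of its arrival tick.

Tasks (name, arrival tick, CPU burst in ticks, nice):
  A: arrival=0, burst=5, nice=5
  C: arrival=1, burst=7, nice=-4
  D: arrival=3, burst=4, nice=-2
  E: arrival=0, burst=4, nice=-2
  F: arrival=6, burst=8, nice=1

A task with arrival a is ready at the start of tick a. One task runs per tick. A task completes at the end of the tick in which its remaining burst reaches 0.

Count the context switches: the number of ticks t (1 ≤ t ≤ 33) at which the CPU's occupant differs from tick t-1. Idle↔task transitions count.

t=0: ready={A,E} → run E
t=1: ready={A,C,E} → run C
t=2: ready={A,C,E} → run C
t=3: ready={A,C,D,E} → run C
t=4: ready={A,C,D,E} → run C
t=5: ready={A,C,D,E} → run C
t=6: ready={A,C,D,E,F} → run C
t=7: ready={A,C,D,E,F} → run C
t=8: ready={A,D,E,F} → run D
t=9: ready={A,D,E,F} → run D
t=10: ready={A,D,E,F} → run D
t=11: ready={A,D,E,F} → run D
t=12: ready={A,E,F} → run E
t=13: ready={A,E,F} → run E
t=14: ready={A,E,F} → run E
t=15: ready={A,F} → run F
t=16: ready={A,F} → run F
t=17: ready={A,F} → run F
t=18: ready={A,F} → run F
t=19: ready={A,F} → run F
t=20: ready={A,F} → run F
t=21: ready={A,F} → run F
t=22: ready={A,F} → run F
t=23: ready={A} → run A
t=24: ready={A} → run A
t=25: ready={A} → run A
t=26: ready={A} → run A
t=27: ready={A} → run A
t=28: (idle)
t=29: (idle)
t=30: (idle)
t=31: (idle)
t=32: (idle)
t=33: (idle)

context switches = 6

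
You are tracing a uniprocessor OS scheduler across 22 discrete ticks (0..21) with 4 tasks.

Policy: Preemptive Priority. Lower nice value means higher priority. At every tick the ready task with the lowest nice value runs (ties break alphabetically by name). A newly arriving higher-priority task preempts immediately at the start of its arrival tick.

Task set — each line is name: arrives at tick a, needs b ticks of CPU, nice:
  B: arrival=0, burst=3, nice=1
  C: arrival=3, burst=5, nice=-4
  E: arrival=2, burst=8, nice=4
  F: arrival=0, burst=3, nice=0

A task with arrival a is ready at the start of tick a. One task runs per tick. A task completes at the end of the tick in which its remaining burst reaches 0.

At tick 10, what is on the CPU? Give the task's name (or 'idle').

t=0: ready={B,F} → run F
t=1: ready={B,F} → run F
t=2: ready={B,E,F} → run F
t=3: ready={B,C,E} → run C
t=4: ready={B,C,E} → run C
t=5: ready={B,C,E} → run C
t=6: ready={B,C,E} → run C
t=7: ready={B,C,E} → run C
t=8: ready={B,E} → run B
t=9: ready={B,E} → run B
t=10: ready={B,E} → run B
t=11: ready={E} → run E
t=12: ready={E} → run E
t=13: ready={E} → run E
t=14: ready={E} → run E
t=15: ready={E} → run E
t=16: ready={E} → run E
t=17: ready={E} → run E
t=18: ready={E} → run E
t=19: (idle)
t=20: (idle)
t=21: (idle)

running at tick 10 = B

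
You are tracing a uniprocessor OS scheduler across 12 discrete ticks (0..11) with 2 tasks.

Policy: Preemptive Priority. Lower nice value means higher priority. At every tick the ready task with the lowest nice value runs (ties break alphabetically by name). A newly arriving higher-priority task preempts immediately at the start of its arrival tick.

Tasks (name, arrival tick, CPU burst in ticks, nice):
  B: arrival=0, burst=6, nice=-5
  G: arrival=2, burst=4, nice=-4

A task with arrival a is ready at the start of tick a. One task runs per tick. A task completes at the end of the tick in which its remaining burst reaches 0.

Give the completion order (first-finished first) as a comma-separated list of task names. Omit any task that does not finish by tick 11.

t=0: ready={B} → run B
t=1: ready={B} → run B
t=2: ready={B,G} → run B
t=3: ready={B,G} → run B
t=4: ready={B,G} → run B
t=5: ready={B,G} → run B
t=6: ready={G} → run G
t=7: ready={G} → run G
t=8: ready={G} → run G
t=9: ready={G} → run G
t=10: (idle)
t=11: (idle)

completion order = B, G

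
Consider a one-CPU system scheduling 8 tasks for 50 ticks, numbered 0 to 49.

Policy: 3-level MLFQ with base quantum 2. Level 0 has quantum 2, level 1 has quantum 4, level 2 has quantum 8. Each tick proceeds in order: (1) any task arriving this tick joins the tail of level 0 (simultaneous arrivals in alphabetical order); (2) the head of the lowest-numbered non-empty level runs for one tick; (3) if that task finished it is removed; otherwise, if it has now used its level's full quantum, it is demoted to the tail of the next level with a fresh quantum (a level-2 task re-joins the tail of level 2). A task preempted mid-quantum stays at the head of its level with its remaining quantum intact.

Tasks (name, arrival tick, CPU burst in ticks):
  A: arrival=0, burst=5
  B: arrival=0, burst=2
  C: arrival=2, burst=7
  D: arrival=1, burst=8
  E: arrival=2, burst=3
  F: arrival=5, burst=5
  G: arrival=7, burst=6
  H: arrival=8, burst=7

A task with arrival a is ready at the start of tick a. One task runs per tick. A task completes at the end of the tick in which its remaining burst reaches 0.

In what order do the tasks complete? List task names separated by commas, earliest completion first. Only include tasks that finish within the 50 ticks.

completion order = B, A, E, F, G, D, C, H

t=0: L0/L1/L2 = AB/-/- → run A
t=1: L0/L1/L2 = ABD/-/- → run A
t=2: L0/L1/L2 = BDCE/A/- → run B
t=3: L0/L1/L2 = BDCE/A/- → run B
t=4: L0/L1/L2 = DCE/A/- → run D
t=5: L0/L1/L2 = DCEF/A/- → run D
t=6: L0/L1/L2 = CEF/AD/- → run C
t=7: L0/L1/L2 = CEFG/AD/- → run C
t=8: L0/L1/L2 = EFGH/ADC/- → run E
t=9: L0/L1/L2 = EFGH/ADC/- → run E
t=10: L0/L1/L2 = FGH/ADCE/- → run F
t=11: L0/L1/L2 = FGH/ADCE/- → run F
t=12: L0/L1/L2 = GH/ADCEF/- → run G
t=13: L0/L1/L2 = GH/ADCEF/- → run G
t=14: L0/L1/L2 = H/ADCEFG/- → run H
t=15: L0/L1/L2 = H/ADCEFG/- → run H
t=16: L0/L1/L2 = -/ADCEFGH/- → run A
t=17: L0/L1/L2 = -/ADCEFGH/- → run A
t=18: L0/L1/L2 = -/ADCEFGH/- → run A
t=19: L0/L1/L2 = -/DCEFGH/- → run D
t=20: L0/L1/L2 = -/DCEFGH/- → run D
t=21: L0/L1/L2 = -/DCEFGH/- → run D
t=22: L0/L1/L2 = -/DCEFGH/- → run D
t=23: L0/L1/L2 = -/CEFGH/D → run C
t=24: L0/L1/L2 = -/CEFGH/D → run C
t=25: L0/L1/L2 = -/CEFGH/D → run C
t=26: L0/L1/L2 = -/CEFGH/D → run C
t=27: L0/L1/L2 = -/EFGH/DC → run E
t=28: L0/L1/L2 = -/FGH/DC → run F
t=29: L0/L1/L2 = -/FGH/DC → run F
t=30: L0/L1/L2 = -/FGH/DC → run F
t=31: L0/L1/L2 = -/GH/DC → run G
t=32: L0/L1/L2 = -/GH/DC → run G
t=33: L0/L1/L2 = -/GH/DC → run G
t=34: L0/L1/L2 = -/GH/DC → run G
t=35: L0/L1/L2 = -/H/DC → run H
t=36: L0/L1/L2 = -/H/DC → run H
t=37: L0/L1/L2 = -/H/DC → run H
t=38: L0/L1/L2 = -/H/DC → run H
t=39: L0/L1/L2 = -/-/DCH → run D
t=40: L0/L1/L2 = -/-/DCH → run D
t=41: L0/L1/L2 = -/-/CH → run C
t=42: L0/L1/L2 = -/-/H → run H
t=43: (idle)
t=44: (idle)
t=45: (idle)
t=46: (idle)
t=47: (idle)
t=48: (idle)
t=49: (idle)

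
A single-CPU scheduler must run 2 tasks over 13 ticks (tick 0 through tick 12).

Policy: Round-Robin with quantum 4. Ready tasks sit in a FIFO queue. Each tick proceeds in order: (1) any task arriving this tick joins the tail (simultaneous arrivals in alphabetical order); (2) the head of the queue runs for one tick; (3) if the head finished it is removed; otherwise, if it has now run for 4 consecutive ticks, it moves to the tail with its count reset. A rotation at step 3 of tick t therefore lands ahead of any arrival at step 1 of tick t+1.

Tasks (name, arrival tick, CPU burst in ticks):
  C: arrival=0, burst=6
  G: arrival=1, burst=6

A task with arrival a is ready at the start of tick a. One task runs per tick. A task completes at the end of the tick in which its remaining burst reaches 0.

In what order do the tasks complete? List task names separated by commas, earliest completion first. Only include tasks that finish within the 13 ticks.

completion order = C, G

t=0: queue=[C] q_used=0 → run C
t=1: queue=[C,G] q_used=1 → run C
t=2: queue=[C,G] q_used=2 → run C
t=3: queue=[C,G] q_used=3 → run C
t=4: queue=[G,C] q_used=0 → run G
t=5: queue=[G,C] q_used=1 → run G
t=6: queue=[G,C] q_used=2 → run G
t=7: queue=[G,C] q_used=3 → run G
t=8: queue=[C,G] q_used=0 → run C
t=9: queue=[C,G] q_used=1 → run C
t=10: queue=[G] q_used=0 → run G
t=11: queue=[G] q_used=1 → run G
t=12: (idle)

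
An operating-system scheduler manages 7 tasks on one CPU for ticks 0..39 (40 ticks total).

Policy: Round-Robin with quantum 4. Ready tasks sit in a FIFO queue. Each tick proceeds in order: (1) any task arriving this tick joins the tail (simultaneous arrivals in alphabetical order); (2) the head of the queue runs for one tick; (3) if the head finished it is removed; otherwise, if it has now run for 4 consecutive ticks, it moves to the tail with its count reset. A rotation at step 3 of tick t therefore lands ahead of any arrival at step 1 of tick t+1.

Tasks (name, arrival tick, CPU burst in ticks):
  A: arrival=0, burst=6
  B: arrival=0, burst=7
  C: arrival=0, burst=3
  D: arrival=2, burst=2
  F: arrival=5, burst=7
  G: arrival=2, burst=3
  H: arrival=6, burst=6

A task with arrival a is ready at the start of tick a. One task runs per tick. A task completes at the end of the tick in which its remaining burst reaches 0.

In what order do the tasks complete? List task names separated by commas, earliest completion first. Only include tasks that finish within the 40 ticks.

t=0: queue=[A,B,C] q_used=0 → run A
t=1: queue=[A,B,C] q_used=1 → run A
t=2: queue=[A,B,C,D,G] q_used=2 → run A
t=3: queue=[A,B,C,D,G] q_used=3 → run A
t=4: queue=[B,C,D,G,A] q_used=0 → run B
t=5: queue=[B,C,D,G,A,F] q_used=1 → run B
t=6: queue=[B,C,D,G,A,F,H] q_used=2 → run B
t=7: queue=[B,C,D,G,A,F,H] q_used=3 → run B
t=8: queue=[C,D,G,A,F,H,B] q_used=0 → run C
t=9: queue=[C,D,G,A,F,H,B] q_used=1 → run C
t=10: queue=[C,D,G,A,F,H,B] q_used=2 → run C
t=11: queue=[D,G,A,F,H,B] q_used=0 → run D
t=12: queue=[D,G,A,F,H,B] q_used=1 → run D
t=13: queue=[G,A,F,H,B] q_used=0 → run G
t=14: queue=[G,A,F,H,B] q_used=1 → run G
t=15: queue=[G,A,F,H,B] q_used=2 → run G
t=16: queue=[A,F,H,B] q_used=0 → run A
t=17: queue=[A,F,H,B] q_used=1 → run A
t=18: queue=[F,H,B] q_used=0 → run F
t=19: queue=[F,H,B] q_used=1 → run F
t=20: queue=[F,H,B] q_used=2 → run F
t=21: queue=[F,H,B] q_used=3 → run F
t=22: queue=[H,B,F] q_used=0 → run H
t=23: queue=[H,B,F] q_used=1 → run H
t=24: queue=[H,B,F] q_used=2 → run H
t=25: queue=[H,B,F] q_used=3 → run H
t=26: queue=[B,F,H] q_used=0 → run B
t=27: queue=[B,F,H] q_used=1 → run B
t=28: queue=[B,F,H] q_used=2 → run B
t=29: queue=[F,H] q_used=0 → run F
t=30: queue=[F,H] q_used=1 → run F
t=31: queue=[F,H] q_used=2 → run F
t=32: queue=[H] q_used=0 → run H
t=33: queue=[H] q_used=1 → run H
t=34: (idle)
t=35: (idle)
t=36: (idle)
t=37: (idle)
t=38: (idle)
t=39: (idle)

completion order = C, D, G, A, B, F, H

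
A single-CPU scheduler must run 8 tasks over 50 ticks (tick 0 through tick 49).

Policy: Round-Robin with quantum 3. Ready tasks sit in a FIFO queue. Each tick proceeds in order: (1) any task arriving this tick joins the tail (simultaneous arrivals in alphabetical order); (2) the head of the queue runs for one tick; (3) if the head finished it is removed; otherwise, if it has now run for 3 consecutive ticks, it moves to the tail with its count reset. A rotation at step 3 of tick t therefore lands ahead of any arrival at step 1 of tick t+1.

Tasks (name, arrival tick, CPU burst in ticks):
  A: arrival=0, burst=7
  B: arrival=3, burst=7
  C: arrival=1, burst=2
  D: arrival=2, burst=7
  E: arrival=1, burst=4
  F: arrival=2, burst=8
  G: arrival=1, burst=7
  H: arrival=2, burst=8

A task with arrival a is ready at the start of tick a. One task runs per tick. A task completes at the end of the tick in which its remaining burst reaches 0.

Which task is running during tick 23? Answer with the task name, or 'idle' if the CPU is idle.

running at tick 23 = B

t=0: queue=[A] q_used=0 → run A
t=1: queue=[A,C,E,G] q_used=1 → run A
t=2: queue=[A,C,E,G,D,F,H] q_used=2 → run A
t=3: queue=[C,E,G,D,F,H,A,B] q_used=0 → run C
t=4: queue=[C,E,G,D,F,H,A,B] q_used=1 → run C
t=5: queue=[E,G,D,F,H,A,B] q_used=0 → run E
t=6: queue=[E,G,D,F,H,A,B] q_used=1 → run E
t=7: queue=[E,G,D,F,H,A,B] q_used=2 → run E
t=8: queue=[G,D,F,H,A,B,E] q_used=0 → run G
t=9: queue=[G,D,F,H,A,B,E] q_used=1 → run G
t=10: queue=[G,D,F,H,A,B,E] q_used=2 → run G
t=11: queue=[D,F,H,A,B,E,G] q_used=0 → run D
t=12: queue=[D,F,H,A,B,E,G] q_used=1 → run D
t=13: queue=[D,F,H,A,B,E,G] q_used=2 → run D
t=14: queue=[F,H,A,B,E,G,D] q_used=0 → run F
t=15: queue=[F,H,A,B,E,G,D] q_used=1 → run F
t=16: queue=[F,H,A,B,E,G,D] q_used=2 → run F
t=17: queue=[H,A,B,E,G,D,F] q_used=0 → run H
t=18: queue=[H,A,B,E,G,D,F] q_used=1 → run H
t=19: queue=[H,A,B,E,G,D,F] q_used=2 → run H
t=20: queue=[A,B,E,G,D,F,H] q_used=0 → run A
t=21: queue=[A,B,E,G,D,F,H] q_used=1 → run A
t=22: queue=[A,B,E,G,D,F,H] q_used=2 → run A
t=23: queue=[B,E,G,D,F,H,A] q_used=0 → run B
t=24: queue=[B,E,G,D,F,H,A] q_used=1 → run B
t=25: queue=[B,E,G,D,F,H,A] q_used=2 → run B
t=26: queue=[E,G,D,F,H,A,B] q_used=0 → run E
t=27: queue=[G,D,F,H,A,B] q_used=0 → run G
t=28: queue=[G,D,F,H,A,B] q_used=1 → run G
t=29: queue=[G,D,F,H,A,B] q_used=2 → run G
t=30: queue=[D,F,H,A,B,G] q_used=0 → run D
t=31: queue=[D,F,H,A,B,G] q_used=1 → run D
t=32: queue=[D,F,H,A,B,G] q_used=2 → run D
t=33: queue=[F,H,A,B,G,D] q_used=0 → run F
t=34: queue=[F,H,A,B,G,D] q_used=1 → run F
t=35: queue=[F,H,A,B,G,D] q_used=2 → run F
t=36: queue=[H,A,B,G,D,F] q_used=0 → run H
t=37: queue=[H,A,B,G,D,F] q_used=1 → run H
t=38: queue=[H,A,B,G,D,F] q_used=2 → run H
t=39: queue=[A,B,G,D,F,H] q_used=0 → run A
t=40: queue=[B,G,D,F,H] q_used=0 → run B
t=41: queue=[B,G,D,F,H] q_used=1 → run B
t=42: queue=[B,G,D,F,H] q_used=2 → run B
t=43: queue=[G,D,F,H,B] q_used=0 → run G
t=44: queue=[D,F,H,B] q_used=0 → run D
t=45: queue=[F,H,B] q_used=0 → run F
t=46: queue=[F,H,B] q_used=1 → run F
t=47: queue=[H,B] q_used=0 → run H
t=48: queue=[H,B] q_used=1 → run H
t=49: queue=[B] q_used=0 → run B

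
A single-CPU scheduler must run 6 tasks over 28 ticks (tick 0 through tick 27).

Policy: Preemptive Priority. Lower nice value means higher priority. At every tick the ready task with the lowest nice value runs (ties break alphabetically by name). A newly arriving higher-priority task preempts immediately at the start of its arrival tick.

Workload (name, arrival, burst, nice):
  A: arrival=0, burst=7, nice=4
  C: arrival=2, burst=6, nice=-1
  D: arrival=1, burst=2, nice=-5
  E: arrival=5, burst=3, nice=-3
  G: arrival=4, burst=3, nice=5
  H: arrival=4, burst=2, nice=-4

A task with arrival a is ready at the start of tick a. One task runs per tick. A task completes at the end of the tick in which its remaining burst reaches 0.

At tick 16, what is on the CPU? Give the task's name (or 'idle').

t=0: ready={A} → run A
t=1: ready={A,D} → run D
t=2: ready={A,C,D} → run D
t=3: ready={A,C} → run C
t=4: ready={A,C,G,H} → run H
t=5: ready={A,C,E,G,H} → run H
t=6: ready={A,C,E,G} → run E
t=7: ready={A,C,E,G} → run E
t=8: ready={A,C,E,G} → run E
t=9: ready={A,C,G} → run C
t=10: ready={A,C,G} → run C
t=11: ready={A,C,G} → run C
t=12: ready={A,C,G} → run C
t=13: ready={A,C,G} → run C
t=14: ready={A,G} → run A
t=15: ready={A,G} → run A
t=16: ready={A,G} → run A
t=17: ready={A,G} → run A
t=18: ready={A,G} → run A
t=19: ready={A,G} → run A
t=20: ready={G} → run G
t=21: ready={G} → run G
t=22: ready={G} → run G
t=23: (idle)
t=24: (idle)
t=25: (idle)
t=26: (idle)
t=27: (idle)

running at tick 16 = A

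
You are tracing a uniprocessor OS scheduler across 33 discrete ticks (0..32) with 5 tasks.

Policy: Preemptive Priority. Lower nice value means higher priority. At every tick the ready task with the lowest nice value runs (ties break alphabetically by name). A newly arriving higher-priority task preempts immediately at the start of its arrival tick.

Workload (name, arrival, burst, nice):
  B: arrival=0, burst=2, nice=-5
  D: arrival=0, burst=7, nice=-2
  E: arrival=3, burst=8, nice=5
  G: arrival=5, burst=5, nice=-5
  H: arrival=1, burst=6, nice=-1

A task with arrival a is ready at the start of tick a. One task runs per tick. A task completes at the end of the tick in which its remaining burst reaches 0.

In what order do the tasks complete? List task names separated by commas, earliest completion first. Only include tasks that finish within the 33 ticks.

completion order = B, G, D, H, E

t=0: ready={B,D} → run B
t=1: ready={B,D,H} → run B
t=2: ready={D,H} → run D
t=3: ready={D,E,H} → run D
t=4: ready={D,E,H} → run D
t=5: ready={D,E,G,H} → run G
t=6: ready={D,E,G,H} → run G
t=7: ready={D,E,G,H} → run G
t=8: ready={D,E,G,H} → run G
t=9: ready={D,E,G,H} → run G
t=10: ready={D,E,H} → run D
t=11: ready={D,E,H} → run D
t=12: ready={D,E,H} → run D
t=13: ready={D,E,H} → run D
t=14: ready={E,H} → run H
t=15: ready={E,H} → run H
t=16: ready={E,H} → run H
t=17: ready={E,H} → run H
t=18: ready={E,H} → run H
t=19: ready={E,H} → run H
t=20: ready={E} → run E
t=21: ready={E} → run E
t=22: ready={E} → run E
t=23: ready={E} → run E
t=24: ready={E} → run E
t=25: ready={E} → run E
t=26: ready={E} → run E
t=27: ready={E} → run E
t=28: (idle)
t=29: (idle)
t=30: (idle)
t=31: (idle)
t=32: (idle)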